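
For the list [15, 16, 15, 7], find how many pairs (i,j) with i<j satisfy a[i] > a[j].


For each element, count the later elements that are smaller than it:
  15 (index 0): smaller elements after it = [7] -> 1
  16 (index 1): smaller elements after it = [15, 7] -> 2
  15 (index 2): smaller elements after it = [7] -> 1
Total inversions = 1 + 2 + 1 = 4
Final answer: 4


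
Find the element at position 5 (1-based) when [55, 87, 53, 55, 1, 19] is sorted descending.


Sort descending: [87, 55, 55, 53, 19, 1]
The 5th element (1-indexed) is at index 4.
Value = 19
Final answer: 19


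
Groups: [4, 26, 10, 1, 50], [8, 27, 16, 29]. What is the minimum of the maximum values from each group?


Find max of each group:
  Group 1: [4, 26, 10, 1, 50] -> max = 50
  Group 2: [8, 27, 16, 29] -> max = 29
Maxes: [50, 29]
Minimum of maxes = 29
Final answer: 29


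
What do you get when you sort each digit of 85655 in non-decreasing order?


The number 85655 has digits: 8, 5, 6, 5, 5
Sorted: 5, 5, 5, 6, 8
Joining the sorted digits gives the result.
Final answer: 55568


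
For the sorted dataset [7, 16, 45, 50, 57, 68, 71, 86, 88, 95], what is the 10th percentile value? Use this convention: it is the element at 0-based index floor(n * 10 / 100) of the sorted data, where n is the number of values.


The dataset has n = 10 elements.
Index = floor(10 * 10 / 100) = floor(100 / 100) = floor(1) = 1
Counting from index 0 in the sorted data, the element at index 1 is 16.
Final answer: 16


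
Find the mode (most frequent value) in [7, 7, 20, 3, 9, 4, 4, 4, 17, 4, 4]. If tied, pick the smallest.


Count the frequency of each value:
  3 appears 1 time(s)
  4 appears 5 time(s)
  7 appears 2 time(s)
  9 appears 1 time(s)
  17 appears 1 time(s)
  20 appears 1 time(s)
Maximum frequency is 5.
Only 4 reaches that frequency, so it is the mode.
Final answer: 4


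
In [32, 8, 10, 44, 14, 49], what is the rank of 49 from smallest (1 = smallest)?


Sort ascending: [8, 10, 14, 32, 44, 49]
Find 49 in the sorted list.
49 is at position 6 (1-indexed).
Final answer: 6


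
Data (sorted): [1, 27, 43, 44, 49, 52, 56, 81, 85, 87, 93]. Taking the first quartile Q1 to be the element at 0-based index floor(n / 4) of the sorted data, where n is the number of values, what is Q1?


The list has n = 11 elements.
Q1 index = floor(11 / 4) = floor(2.75) = 2
Counting from index 0 in the sorted data, the element at index 2 is 43.
Final answer: 43


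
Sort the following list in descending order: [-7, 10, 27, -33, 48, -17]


Original list: [-7, 10, 27, -33, 48, -17]
Repeatedly take the largest remaining element:
  Remaining [-7, 10, 27, -33, 48, -17] -> largest is 48
  Remaining [-7, 10, 27, -33, -17] -> largest is 27
  Remaining [-7, 10, -33, -17] -> largest is 10
  Remaining [-7, -33, -17] -> largest is -7
  Remaining [-33, -17] -> largest is -17
  Remaining [-33] -> largest is -33
Collecting the picks in order gives the descending list.
Final answer: [48, 27, 10, -7, -17, -33]


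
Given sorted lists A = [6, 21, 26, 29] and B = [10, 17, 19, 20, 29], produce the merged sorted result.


List A: [6, 21, 26, 29]
List B: [10, 17, 19, 20, 29]
Repeatedly compare the front elements and take the smaller:
  6 vs 10 -> take 6
  21 vs 10 -> take 10
  21 vs 17 -> take 17
  21 vs 19 -> take 19
  21 vs 20 -> take 20
  21 vs 29 -> take 21
  26 vs 29 -> take 26
  29 vs 29 -> take 29
  A is exhausted; append the rest of B: [29]
Final answer: [6, 10, 17, 19, 20, 21, 26, 29, 29]


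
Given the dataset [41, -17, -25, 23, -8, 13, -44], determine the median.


First, sort the list: [-44, -25, -17, -8, 13, 23, 41]
The list has 7 elements (odd count).
The middle index is 3 (0-based), and the element there is -8.
Final answer: -8


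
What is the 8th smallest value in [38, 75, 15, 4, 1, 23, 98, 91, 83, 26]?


Sort ascending: [1, 4, 15, 23, 26, 38, 75, 83, 91, 98]
The 8th element (1-indexed) is at index 7.
Value = 83
Final answer: 83


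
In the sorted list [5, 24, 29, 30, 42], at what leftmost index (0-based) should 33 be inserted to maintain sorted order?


List is sorted: [5, 24, 29, 30, 42]
We need the leftmost position where 33 can be inserted, i.e. the first index whose element is >= 33 (or the end of the list if none is).
Binary search with low=0, high=5 (0-based indices):
  low=0, high=5, mid=2: a[2]=29 < 33, so low = 3
  low=3, high=5, mid=4: a[4]=42 >= 33, so high = 4
  low=3, high=4, mid=3: a[3]=30 < 33, so low = 4
Now low = high = 4, so the insertion index is 4.
Final answer: 4


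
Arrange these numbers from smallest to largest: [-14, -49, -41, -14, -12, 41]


Original list: [-14, -49, -41, -14, -12, 41]
Repeatedly take the smallest remaining element:
  Remaining [-14, -49, -41, -14, -12, 41] -> smallest is -49
  Remaining [-14, -41, -14, -12, 41] -> smallest is -41
  Remaining [-14, -14, -12, 41] -> smallest is -14
  Remaining [-14, -12, 41] -> smallest is -14
  Remaining [-12, 41] -> smallest is -12
  Remaining [41] -> smallest is 41
Collecting the picks in order gives the sorted list.
Final answer: [-49, -41, -14, -14, -12, 41]


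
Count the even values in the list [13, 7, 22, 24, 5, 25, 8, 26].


Check each element:
  13 is odd
  7 is odd
  22 is even
  24 is even
  5 is odd
  25 is odd
  8 is even
  26 is even
Evens: [22, 24, 8, 26]
Count of evens = 4
Final answer: 4


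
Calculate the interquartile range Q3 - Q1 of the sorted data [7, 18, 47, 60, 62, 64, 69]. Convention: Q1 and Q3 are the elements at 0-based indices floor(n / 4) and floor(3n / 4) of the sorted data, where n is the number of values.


The data has n = 7 elements.
Q1 index = floor(7 / 4) = floor(1.75) = 1; Q3 index = floor(3 * 7 / 4) = floor(5.25) = 5
Q1 = element at index 1 = 18
Q3 = element at index 5 = 64
IQR = 64 - 18 = 46
Final answer: 46


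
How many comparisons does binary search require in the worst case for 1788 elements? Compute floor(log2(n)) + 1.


Binary search halves the search space each step.
Maximum comparisons = floor(log2(1788)) + 1
log2(1788) = 10.8041
floor(log2(1788)) = 10, so 10 + 1 = 11
Final answer: 11


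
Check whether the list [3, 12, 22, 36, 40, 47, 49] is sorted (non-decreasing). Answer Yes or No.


Check consecutive pairs:
  3 <= 12? True
  12 <= 22? True
  22 <= 36? True
  36 <= 40? True
  40 <= 47? True
  47 <= 49? True
Every consecutive pair is in order, so the list is non-decreasing.
Final answer: Yes


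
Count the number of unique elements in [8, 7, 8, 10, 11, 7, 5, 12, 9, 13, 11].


List all unique values:
Distinct values: [5, 7, 8, 9, 10, 11, 12, 13]
Count = 8
Final answer: 8


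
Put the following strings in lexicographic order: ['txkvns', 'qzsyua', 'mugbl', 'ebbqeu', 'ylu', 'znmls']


Compare strings character by character (the first differing letter decides):
  'ebbqeu' < 'mugbl' since 'e' < 'm' at position 1
  'mugbl' < 'qzsyua' since 'm' < 'q' at position 1
  'qzsyua' < 'txkvns' since 'q' < 't' at position 1
  'txkvns' < 'ylu' since 't' < 'y' at position 1
  'ylu' < 'znmls' since 'y' < 'z' at position 1
Chaining these comparisons gives the alphabetical order.
Final answer: ['ebbqeu', 'mugbl', 'qzsyua', 'txkvns', 'ylu', 'znmls']


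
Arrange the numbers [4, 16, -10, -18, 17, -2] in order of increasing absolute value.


Compute absolute values:
  |4| = 4
  |16| = 16
  |-10| = 10
  |-18| = 18
  |17| = 17
  |-2| = 2
Absolute values in increasing order: 2 < 4 < 10 < 16 < 17 < 18
Listing the original numbers in that order gives the answer.
Final answer: [-2, 4, -10, 16, 17, -18]


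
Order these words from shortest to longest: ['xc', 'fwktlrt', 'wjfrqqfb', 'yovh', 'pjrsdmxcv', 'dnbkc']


Compute lengths:
  'xc' has length 2
  'fwktlrt' has length 7
  'wjfrqqfb' has length 8
  'yovh' has length 4
  'pjrsdmxcv' has length 9
  'dnbkc' has length 5
Lengths in increasing order: 2 < 4 < 5 < 7 < 8 < 9
Listing the words in that order gives the answer.
Final answer: ['xc', 'yovh', 'dnbkc', 'fwktlrt', 'wjfrqqfb', 'pjrsdmxcv']


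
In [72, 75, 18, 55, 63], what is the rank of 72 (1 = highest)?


Sort descending: [75, 72, 63, 55, 18]
Find 72 in the sorted list.
72 is at position 2.
Final answer: 2


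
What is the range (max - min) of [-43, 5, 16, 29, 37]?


Maximum value: 37
Minimum value: -43
Range = 37 - (-43) = 80
Final answer: 80


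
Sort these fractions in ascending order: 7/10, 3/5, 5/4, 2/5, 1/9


Convert to decimal for comparison:
  7/10 = 0.7
  3/5 = 0.6
  5/4 = 1.25
  2/5 = 0.4
  1/9 = 0.1111
Decimals in increasing order: 0.1111 < 0.4 < 0.6 < 0.7 < 1.25
Writing each back as its fraction gives the sorted order.
Final answer: 1/9, 2/5, 3/5, 7/10, 5/4


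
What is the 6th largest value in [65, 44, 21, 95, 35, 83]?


Sort descending: [95, 83, 65, 44, 35, 21]
The 6th element (1-indexed) is at index 5.
Value = 21
Final answer: 21


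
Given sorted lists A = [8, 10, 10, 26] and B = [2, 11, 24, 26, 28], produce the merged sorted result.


List A: [8, 10, 10, 26]
List B: [2, 11, 24, 26, 28]
Repeatedly compare the front elements and take the smaller:
  8 vs 2 -> take 2
  8 vs 11 -> take 8
  10 vs 11 -> take 10
  10 vs 11 -> take 10
  26 vs 11 -> take 11
  26 vs 24 -> take 24
  26 vs 26 -> take 26
  A is exhausted; append the rest of B: [26, 28]
Final answer: [2, 8, 10, 10, 11, 24, 26, 26, 28]


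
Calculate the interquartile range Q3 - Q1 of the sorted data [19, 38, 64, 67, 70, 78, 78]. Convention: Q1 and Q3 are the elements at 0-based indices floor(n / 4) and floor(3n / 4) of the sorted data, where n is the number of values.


The data has n = 7 elements.
Q1 index = floor(7 / 4) = floor(1.75) = 1; Q3 index = floor(3 * 7 / 4) = floor(5.25) = 5
Q1 = element at index 1 = 38
Q3 = element at index 5 = 78
IQR = 78 - 38 = 40
Final answer: 40


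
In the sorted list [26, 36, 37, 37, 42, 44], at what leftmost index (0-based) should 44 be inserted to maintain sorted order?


List is sorted: [26, 36, 37, 37, 42, 44]
We need the leftmost position where 44 can be inserted, i.e. the first index whose element is >= 44 (or the end of the list if none is).
Binary search with low=0, high=6 (0-based indices):
  low=0, high=6, mid=3: a[3]=37 < 44, so low = 4
  low=4, high=6, mid=5: a[5]=44 >= 44, so high = 5
  low=4, high=5, mid=4: a[4]=42 < 44, so low = 5
Now low = high = 5, so the insertion index is 5.
Final answer: 5


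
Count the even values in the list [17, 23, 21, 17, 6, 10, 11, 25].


Check each element:
  17 is odd
  23 is odd
  21 is odd
  17 is odd
  6 is even
  10 is even
  11 is odd
  25 is odd
Evens: [6, 10]
Count of evens = 2
Final answer: 2


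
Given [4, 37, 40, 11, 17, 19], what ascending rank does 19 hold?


Sort ascending: [4, 11, 17, 19, 37, 40]
Find 19 in the sorted list.
19 is at position 4 (1-indexed).
Final answer: 4


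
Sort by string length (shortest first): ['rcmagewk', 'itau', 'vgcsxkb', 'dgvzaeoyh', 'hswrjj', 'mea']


Compute lengths:
  'rcmagewk' has length 8
  'itau' has length 4
  'vgcsxkb' has length 7
  'dgvzaeoyh' has length 9
  'hswrjj' has length 6
  'mea' has length 3
Lengths in increasing order: 3 < 4 < 6 < 7 < 8 < 9
Listing the words in that order gives the answer.
Final answer: ['mea', 'itau', 'hswrjj', 'vgcsxkb', 'rcmagewk', 'dgvzaeoyh']


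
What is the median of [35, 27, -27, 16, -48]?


First, sort the list: [-48, -27, 16, 27, 35]
The list has 5 elements (odd count).
The middle index is 2 (0-based), and the element there is 16.
Final answer: 16


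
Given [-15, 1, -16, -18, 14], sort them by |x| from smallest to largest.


Compute absolute values:
  |-15| = 15
  |1| = 1
  |-16| = 16
  |-18| = 18
  |14| = 14
Absolute values in increasing order: 1 < 14 < 15 < 16 < 18
Listing the original numbers in that order gives the answer.
Final answer: [1, 14, -15, -16, -18]


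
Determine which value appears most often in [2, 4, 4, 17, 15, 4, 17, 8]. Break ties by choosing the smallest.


Count the frequency of each value:
  2 appears 1 time(s)
  4 appears 3 time(s)
  8 appears 1 time(s)
  15 appears 1 time(s)
  17 appears 2 time(s)
Maximum frequency is 3.
Only 4 reaches that frequency, so it is the mode.
Final answer: 4


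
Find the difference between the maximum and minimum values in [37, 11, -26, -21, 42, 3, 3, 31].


Maximum value: 42
Minimum value: -26
Range = 42 - (-26) = 68
Final answer: 68


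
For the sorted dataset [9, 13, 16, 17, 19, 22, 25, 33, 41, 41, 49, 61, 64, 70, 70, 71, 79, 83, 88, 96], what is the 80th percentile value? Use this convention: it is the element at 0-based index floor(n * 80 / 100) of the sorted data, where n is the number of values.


The dataset has n = 20 elements.
Index = floor(20 * 80 / 100) = floor(1600 / 100) = floor(16) = 16
Counting from index 0 in the sorted data, the element at index 16 is 79.
Final answer: 79


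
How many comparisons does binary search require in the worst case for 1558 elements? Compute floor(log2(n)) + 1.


Binary search halves the search space each step.
Maximum comparisons = floor(log2(1558)) + 1
log2(1558) = 10.6055
floor(log2(1558)) = 10, so 10 + 1 = 11
Final answer: 11


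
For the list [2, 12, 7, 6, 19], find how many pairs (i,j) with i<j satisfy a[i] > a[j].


For each element, count the later elements that are smaller than it:
  2 (index 0): smaller elements after it = [] -> 0
  12 (index 1): smaller elements after it = [7, 6] -> 2
  7 (index 2): smaller elements after it = [6] -> 1
  6 (index 3): smaller elements after it = [] -> 0
Total inversions = 0 + 2 + 1 + 0 = 3
Final answer: 3


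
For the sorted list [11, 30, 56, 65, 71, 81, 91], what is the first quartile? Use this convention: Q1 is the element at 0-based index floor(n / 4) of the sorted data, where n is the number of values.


The list has n = 7 elements.
Q1 index = floor(7 / 4) = floor(1.75) = 1
Counting from index 0 in the sorted data, the element at index 1 is 30.
Final answer: 30


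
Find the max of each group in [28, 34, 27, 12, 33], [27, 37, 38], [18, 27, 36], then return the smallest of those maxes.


Find max of each group:
  Group 1: [28, 34, 27, 12, 33] -> max = 34
  Group 2: [27, 37, 38] -> max = 38
  Group 3: [18, 27, 36] -> max = 36
Maxes: [34, 38, 36]
Minimum of maxes = 34
Final answer: 34


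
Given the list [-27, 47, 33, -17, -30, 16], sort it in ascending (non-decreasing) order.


Original list: [-27, 47, 33, -17, -30, 16]
Repeatedly take the smallest remaining element:
  Remaining [-27, 47, 33, -17, -30, 16] -> smallest is -30
  Remaining [-27, 47, 33, -17, 16] -> smallest is -27
  Remaining [47, 33, -17, 16] -> smallest is -17
  Remaining [47, 33, 16] -> smallest is 16
  Remaining [47, 33] -> smallest is 33
  Remaining [47] -> smallest is 47
Collecting the picks in order gives the sorted list.
Final answer: [-30, -27, -17, 16, 33, 47]


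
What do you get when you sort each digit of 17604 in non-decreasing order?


The number 17604 has digits: 1, 7, 6, 0, 4
Sorted: 0, 1, 4, 6, 7
Joining the sorted digits gives the result.
Final answer: 01467


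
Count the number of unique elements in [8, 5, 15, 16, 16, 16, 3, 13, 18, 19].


List all unique values:
Distinct values: [3, 5, 8, 13, 15, 16, 18, 19]
Count = 8
Final answer: 8


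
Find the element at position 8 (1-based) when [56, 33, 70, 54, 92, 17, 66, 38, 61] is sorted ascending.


Sort ascending: [17, 33, 38, 54, 56, 61, 66, 70, 92]
The 8th element (1-indexed) is at index 7.
Value = 70
Final answer: 70


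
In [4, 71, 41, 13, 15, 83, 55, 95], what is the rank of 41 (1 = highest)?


Sort descending: [95, 83, 71, 55, 41, 15, 13, 4]
Find 41 in the sorted list.
41 is at position 5.
Final answer: 5


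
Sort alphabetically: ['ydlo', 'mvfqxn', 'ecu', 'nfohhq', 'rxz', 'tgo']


Compare strings character by character (the first differing letter decides):
  'ecu' < 'mvfqxn' since 'e' < 'm' at position 1
  'mvfqxn' < 'nfohhq' since 'm' < 'n' at position 1
  'nfohhq' < 'rxz' since 'n' < 'r' at position 1
  'rxz' < 'tgo' since 'r' < 't' at position 1
  'tgo' < 'ydlo' since 't' < 'y' at position 1
Chaining these comparisons gives the alphabetical order.
Final answer: ['ecu', 'mvfqxn', 'nfohhq', 'rxz', 'tgo', 'ydlo']


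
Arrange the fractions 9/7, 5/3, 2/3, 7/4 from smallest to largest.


Convert to decimal for comparison:
  9/7 = 1.2857
  5/3 = 1.6667
  2/3 = 0.6667
  7/4 = 1.75
Decimals in increasing order: 0.6667 < 1.2857 < 1.6667 < 1.75
Writing each back as its fraction gives the sorted order.
Final answer: 2/3, 9/7, 5/3, 7/4


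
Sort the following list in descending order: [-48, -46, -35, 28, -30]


Original list: [-48, -46, -35, 28, -30]
Repeatedly take the largest remaining element:
  Remaining [-48, -46, -35, 28, -30] -> largest is 28
  Remaining [-48, -46, -35, -30] -> largest is -30
  Remaining [-48, -46, -35] -> largest is -35
  Remaining [-48, -46] -> largest is -46
  Remaining [-48] -> largest is -48
Collecting the picks in order gives the descending list.
Final answer: [28, -30, -35, -46, -48]


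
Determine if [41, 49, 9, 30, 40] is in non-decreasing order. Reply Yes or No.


Check consecutive pairs:
  41 <= 49? True
  49 <= 9? False
  9 <= 30? True
  30 <= 40? True
1 consecutive pair(s) are out of order, so the list is not sorted.
Final answer: No


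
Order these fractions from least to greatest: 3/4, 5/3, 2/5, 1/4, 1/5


Convert to decimal for comparison:
  3/4 = 0.75
  5/3 = 1.6667
  2/5 = 0.4
  1/4 = 0.25
  1/5 = 0.2
Decimals in increasing order: 0.2 < 0.25 < 0.4 < 0.75 < 1.6667
Writing each back as its fraction gives the sorted order.
Final answer: 1/5, 1/4, 2/5, 3/4, 5/3


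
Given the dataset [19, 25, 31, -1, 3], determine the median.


First, sort the list: [-1, 3, 19, 25, 31]
The list has 5 elements (odd count).
The middle index is 2 (0-based), and the element there is 19.
Final answer: 19


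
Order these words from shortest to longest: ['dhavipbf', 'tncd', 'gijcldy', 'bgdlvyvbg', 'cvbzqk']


Compute lengths:
  'dhavipbf' has length 8
  'tncd' has length 4
  'gijcldy' has length 7
  'bgdlvyvbg' has length 9
  'cvbzqk' has length 6
Lengths in increasing order: 4 < 6 < 7 < 8 < 9
Listing the words in that order gives the answer.
Final answer: ['tncd', 'cvbzqk', 'gijcldy', 'dhavipbf', 'bgdlvyvbg']


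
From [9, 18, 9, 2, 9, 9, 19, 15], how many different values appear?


List all unique values:
Distinct values: [2, 9, 15, 18, 19]
Count = 5
Final answer: 5


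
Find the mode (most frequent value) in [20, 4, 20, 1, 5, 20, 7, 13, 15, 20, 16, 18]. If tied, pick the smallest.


Count the frequency of each value:
  1 appears 1 time(s)
  4 appears 1 time(s)
  5 appears 1 time(s)
  7 appears 1 time(s)
  13 appears 1 time(s)
  15 appears 1 time(s)
  16 appears 1 time(s)
  18 appears 1 time(s)
  20 appears 4 time(s)
Maximum frequency is 4.
Only 20 reaches that frequency, so it is the mode.
Final answer: 20


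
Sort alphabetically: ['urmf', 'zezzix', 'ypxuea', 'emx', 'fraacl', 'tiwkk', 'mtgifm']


Compare strings character by character (the first differing letter decides):
  'emx' < 'fraacl' since 'e' < 'f' at position 1
  'fraacl' < 'mtgifm' since 'f' < 'm' at position 1
  'mtgifm' < 'tiwkk' since 'm' < 't' at position 1
  'tiwkk' < 'urmf' since 't' < 'u' at position 1
  'urmf' < 'ypxuea' since 'u' < 'y' at position 1
  'ypxuea' < 'zezzix' since 'y' < 'z' at position 1
Chaining these comparisons gives the alphabetical order.
Final answer: ['emx', 'fraacl', 'mtgifm', 'tiwkk', 'urmf', 'ypxuea', 'zezzix']


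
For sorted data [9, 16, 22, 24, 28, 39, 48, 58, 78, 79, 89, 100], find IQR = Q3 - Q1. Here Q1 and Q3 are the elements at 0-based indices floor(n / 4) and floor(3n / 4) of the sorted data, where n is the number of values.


The data has n = 12 elements.
Q1 index = floor(12 / 4) = floor(3) = 3; Q3 index = floor(3 * 12 / 4) = floor(9) = 9
Q1 = element at index 3 = 24
Q3 = element at index 9 = 79
IQR = 79 - 24 = 55
Final answer: 55


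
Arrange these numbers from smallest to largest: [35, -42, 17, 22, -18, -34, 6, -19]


Original list: [35, -42, 17, 22, -18, -34, 6, -19]
Repeatedly take the smallest remaining element:
  Remaining [35, -42, 17, 22, -18, -34, 6, -19] -> smallest is -42
  Remaining [35, 17, 22, -18, -34, 6, -19] -> smallest is -34
  Remaining [35, 17, 22, -18, 6, -19] -> smallest is -19
  Remaining [35, 17, 22, -18, 6] -> smallest is -18
  Remaining [35, 17, 22, 6] -> smallest is 6
  Remaining [35, 17, 22] -> smallest is 17
  Remaining [35, 22] -> smallest is 22
  Remaining [35] -> smallest is 35
Collecting the picks in order gives the sorted list.
Final answer: [-42, -34, -19, -18, 6, 17, 22, 35]


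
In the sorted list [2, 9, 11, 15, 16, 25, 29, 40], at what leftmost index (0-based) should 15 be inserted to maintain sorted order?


List is sorted: [2, 9, 11, 15, 16, 25, 29, 40]
We need the leftmost position where 15 can be inserted, i.e. the first index whose element is >= 15 (or the end of the list if none is).
Binary search with low=0, high=8 (0-based indices):
  low=0, high=8, mid=4: a[4]=16 >= 15, so high = 4
  low=0, high=4, mid=2: a[2]=11 < 15, so low = 3
  low=3, high=4, mid=3: a[3]=15 >= 15, so high = 3
Now low = high = 3, so the insertion index is 3.
Final answer: 3


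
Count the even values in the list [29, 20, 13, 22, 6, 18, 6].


Check each element:
  29 is odd
  20 is even
  13 is odd
  22 is even
  6 is even
  18 is even
  6 is even
Evens: [20, 22, 6, 18, 6]
Count of evens = 5
Final answer: 5


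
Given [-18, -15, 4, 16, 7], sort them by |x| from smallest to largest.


Compute absolute values:
  |-18| = 18
  |-15| = 15
  |4| = 4
  |16| = 16
  |7| = 7
Absolute values in increasing order: 4 < 7 < 15 < 16 < 18
Listing the original numbers in that order gives the answer.
Final answer: [4, 7, -15, 16, -18]


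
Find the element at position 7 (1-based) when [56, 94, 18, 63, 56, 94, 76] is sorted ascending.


Sort ascending: [18, 56, 56, 63, 76, 94, 94]
The 7th element (1-indexed) is at index 6.
Value = 94
Final answer: 94


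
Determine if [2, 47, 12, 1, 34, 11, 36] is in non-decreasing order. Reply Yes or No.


Check consecutive pairs:
  2 <= 47? True
  47 <= 12? False
  12 <= 1? False
  1 <= 34? True
  34 <= 11? False
  11 <= 36? True
3 consecutive pair(s) are out of order, so the list is not sorted.
Final answer: No


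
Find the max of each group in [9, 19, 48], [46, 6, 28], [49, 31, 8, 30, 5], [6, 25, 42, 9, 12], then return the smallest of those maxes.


Find max of each group:
  Group 1: [9, 19, 48] -> max = 48
  Group 2: [46, 6, 28] -> max = 46
  Group 3: [49, 31, 8, 30, 5] -> max = 49
  Group 4: [6, 25, 42, 9, 12] -> max = 42
Maxes: [48, 46, 49, 42]
Minimum of maxes = 42
Final answer: 42


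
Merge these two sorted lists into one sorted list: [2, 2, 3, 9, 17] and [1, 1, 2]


List A: [2, 2, 3, 9, 17]
List B: [1, 1, 2]
Repeatedly compare the front elements and take the smaller:
  2 vs 1 -> take 1
  2 vs 1 -> take 1
  2 vs 2 -> take 2
  2 vs 2 -> take 2
  3 vs 2 -> take 2
  B is exhausted; append the rest of A: [3, 9, 17]
Final answer: [1, 1, 2, 2, 2, 3, 9, 17]


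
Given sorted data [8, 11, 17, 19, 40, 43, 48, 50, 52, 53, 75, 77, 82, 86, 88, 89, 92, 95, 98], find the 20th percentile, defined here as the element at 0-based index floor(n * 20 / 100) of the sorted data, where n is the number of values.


The dataset has n = 19 elements.
Index = floor(19 * 20 / 100) = floor(380 / 100) = floor(3.8) = 3
Counting from index 0 in the sorted data, the element at index 3 is 19.
Final answer: 19


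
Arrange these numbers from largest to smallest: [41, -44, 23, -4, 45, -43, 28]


Original list: [41, -44, 23, -4, 45, -43, 28]
Repeatedly take the largest remaining element:
  Remaining [41, -44, 23, -4, 45, -43, 28] -> largest is 45
  Remaining [41, -44, 23, -4, -43, 28] -> largest is 41
  Remaining [-44, 23, -4, -43, 28] -> largest is 28
  Remaining [-44, 23, -4, -43] -> largest is 23
  Remaining [-44, -4, -43] -> largest is -4
  Remaining [-44, -43] -> largest is -43
  Remaining [-44] -> largest is -44
Collecting the picks in order gives the descending list.
Final answer: [45, 41, 28, 23, -4, -43, -44]


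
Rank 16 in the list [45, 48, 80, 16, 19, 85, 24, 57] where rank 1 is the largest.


Sort descending: [85, 80, 57, 48, 45, 24, 19, 16]
Find 16 in the sorted list.
16 is at position 8.
Final answer: 8


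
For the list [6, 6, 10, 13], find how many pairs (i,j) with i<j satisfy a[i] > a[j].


For each element, count the later elements that are smaller than it:
  6 (index 0): smaller elements after it = [] -> 0
  6 (index 1): smaller elements after it = [] -> 0
  10 (index 2): smaller elements after it = [] -> 0
Total inversions = 0 + 0 + 0 = 0
Final answer: 0


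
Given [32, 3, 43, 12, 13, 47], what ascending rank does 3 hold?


Sort ascending: [3, 12, 13, 32, 43, 47]
Find 3 in the sorted list.
3 is at position 1 (1-indexed).
Final answer: 1


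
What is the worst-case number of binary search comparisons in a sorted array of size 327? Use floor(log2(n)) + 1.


Binary search halves the search space each step.
Maximum comparisons = floor(log2(327)) + 1
log2(327) = 8.3531
floor(log2(327)) = 8, so 8 + 1 = 9
Final answer: 9


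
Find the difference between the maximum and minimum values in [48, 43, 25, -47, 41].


Maximum value: 48
Minimum value: -47
Range = 48 - (-47) = 95
Final answer: 95


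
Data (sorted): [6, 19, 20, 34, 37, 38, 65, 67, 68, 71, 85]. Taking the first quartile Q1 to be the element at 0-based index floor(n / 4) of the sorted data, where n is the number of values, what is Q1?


The list has n = 11 elements.
Q1 index = floor(11 / 4) = floor(2.75) = 2
Counting from index 0 in the sorted data, the element at index 2 is 20.
Final answer: 20


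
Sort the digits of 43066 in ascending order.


The number 43066 has digits: 4, 3, 0, 6, 6
Sorted: 0, 3, 4, 6, 6
Joining the sorted digits gives the result.
Final answer: 03466


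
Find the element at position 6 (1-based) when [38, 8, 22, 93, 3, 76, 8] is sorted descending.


Sort descending: [93, 76, 38, 22, 8, 8, 3]
The 6th element (1-indexed) is at index 5.
Value = 8
Final answer: 8


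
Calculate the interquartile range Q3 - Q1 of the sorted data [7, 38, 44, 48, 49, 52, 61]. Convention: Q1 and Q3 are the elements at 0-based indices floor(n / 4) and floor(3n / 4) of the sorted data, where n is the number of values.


The data has n = 7 elements.
Q1 index = floor(7 / 4) = floor(1.75) = 1; Q3 index = floor(3 * 7 / 4) = floor(5.25) = 5
Q1 = element at index 1 = 38
Q3 = element at index 5 = 52
IQR = 52 - 38 = 14
Final answer: 14


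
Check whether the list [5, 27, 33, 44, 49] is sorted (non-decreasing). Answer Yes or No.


Check consecutive pairs:
  5 <= 27? True
  27 <= 33? True
  33 <= 44? True
  44 <= 49? True
Every consecutive pair is in order, so the list is non-decreasing.
Final answer: Yes


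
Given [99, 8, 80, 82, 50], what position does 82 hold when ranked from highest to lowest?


Sort descending: [99, 82, 80, 50, 8]
Find 82 in the sorted list.
82 is at position 2.
Final answer: 2


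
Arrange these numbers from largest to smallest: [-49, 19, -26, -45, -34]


Original list: [-49, 19, -26, -45, -34]
Repeatedly take the largest remaining element:
  Remaining [-49, 19, -26, -45, -34] -> largest is 19
  Remaining [-49, -26, -45, -34] -> largest is -26
  Remaining [-49, -45, -34] -> largest is -34
  Remaining [-49, -45] -> largest is -45
  Remaining [-49] -> largest is -49
Collecting the picks in order gives the descending list.
Final answer: [19, -26, -34, -45, -49]


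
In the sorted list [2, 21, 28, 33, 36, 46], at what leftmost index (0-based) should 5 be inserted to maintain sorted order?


List is sorted: [2, 21, 28, 33, 36, 46]
We need the leftmost position where 5 can be inserted, i.e. the first index whose element is >= 5 (or the end of the list if none is).
Binary search with low=0, high=6 (0-based indices):
  low=0, high=6, mid=3: a[3]=33 >= 5, so high = 3
  low=0, high=3, mid=1: a[1]=21 >= 5, so high = 1
  low=0, high=1, mid=0: a[0]=2 < 5, so low = 1
Now low = high = 1, so the insertion index is 1.
Final answer: 1


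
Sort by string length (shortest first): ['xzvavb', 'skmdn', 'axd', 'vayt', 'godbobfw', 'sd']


Compute lengths:
  'xzvavb' has length 6
  'skmdn' has length 5
  'axd' has length 3
  'vayt' has length 4
  'godbobfw' has length 8
  'sd' has length 2
Lengths in increasing order: 2 < 3 < 4 < 5 < 6 < 8
Listing the words in that order gives the answer.
Final answer: ['sd', 'axd', 'vayt', 'skmdn', 'xzvavb', 'godbobfw']


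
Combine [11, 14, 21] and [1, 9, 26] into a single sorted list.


List A: [11, 14, 21]
List B: [1, 9, 26]
Repeatedly compare the front elements and take the smaller:
  11 vs 1 -> take 1
  11 vs 9 -> take 9
  11 vs 26 -> take 11
  14 vs 26 -> take 14
  21 vs 26 -> take 21
  A is exhausted; append the rest of B: [26]
Final answer: [1, 9, 11, 14, 21, 26]


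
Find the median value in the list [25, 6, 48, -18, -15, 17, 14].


First, sort the list: [-18, -15, 6, 14, 17, 25, 48]
The list has 7 elements (odd count).
The middle index is 3 (0-based), and the element there is 14.
Final answer: 14


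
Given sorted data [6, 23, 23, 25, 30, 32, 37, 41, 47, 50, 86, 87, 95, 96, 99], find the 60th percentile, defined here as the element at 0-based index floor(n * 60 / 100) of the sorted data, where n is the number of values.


The dataset has n = 15 elements.
Index = floor(15 * 60 / 100) = floor(900 / 100) = floor(9) = 9
Counting from index 0 in the sorted data, the element at index 9 is 50.
Final answer: 50


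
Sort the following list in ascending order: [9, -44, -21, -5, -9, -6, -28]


Original list: [9, -44, -21, -5, -9, -6, -28]
Repeatedly take the smallest remaining element:
  Remaining [9, -44, -21, -5, -9, -6, -28] -> smallest is -44
  Remaining [9, -21, -5, -9, -6, -28] -> smallest is -28
  Remaining [9, -21, -5, -9, -6] -> smallest is -21
  Remaining [9, -5, -9, -6] -> smallest is -9
  Remaining [9, -5, -6] -> smallest is -6
  Remaining [9, -5] -> smallest is -5
  Remaining [9] -> smallest is 9
Collecting the picks in order gives the sorted list.
Final answer: [-44, -28, -21, -9, -6, -5, 9]


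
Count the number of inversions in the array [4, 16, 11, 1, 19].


For each element, count the later elements that are smaller than it:
  4 (index 0): smaller elements after it = [1] -> 1
  16 (index 1): smaller elements after it = [11, 1] -> 2
  11 (index 2): smaller elements after it = [1] -> 1
  1 (index 3): smaller elements after it = [] -> 0
Total inversions = 1 + 2 + 1 + 0 = 4
Final answer: 4


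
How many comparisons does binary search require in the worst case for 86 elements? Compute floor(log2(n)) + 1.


Binary search halves the search space each step.
Maximum comparisons = floor(log2(86)) + 1
log2(86) = 6.4263
floor(log2(86)) = 6, so 6 + 1 = 7
Final answer: 7


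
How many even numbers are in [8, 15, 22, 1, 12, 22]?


Check each element:
  8 is even
  15 is odd
  22 is even
  1 is odd
  12 is even
  22 is even
Evens: [8, 22, 12, 22]
Count of evens = 4
Final answer: 4


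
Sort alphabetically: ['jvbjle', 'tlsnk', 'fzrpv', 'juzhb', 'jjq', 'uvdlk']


Compare strings character by character (the first differing letter decides):
  'fzrpv' < 'jjq' since 'f' < 'j' at position 1
  'jjq' < 'juzhb' since 'j' < 'u' at position 2
  'juzhb' < 'jvbjle' since 'u' < 'v' at position 2
  'jvbjle' < 'tlsnk' since 'j' < 't' at position 1
  'tlsnk' < 'uvdlk' since 't' < 'u' at position 1
Chaining these comparisons gives the alphabetical order.
Final answer: ['fzrpv', 'jjq', 'juzhb', 'jvbjle', 'tlsnk', 'uvdlk']


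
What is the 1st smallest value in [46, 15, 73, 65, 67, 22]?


Sort ascending: [15, 22, 46, 65, 67, 73]
The 1st element (1-indexed) is at index 0.
Value = 15
Final answer: 15


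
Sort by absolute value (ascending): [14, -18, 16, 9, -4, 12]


Compute absolute values:
  |14| = 14
  |-18| = 18
  |16| = 16
  |9| = 9
  |-4| = 4
  |12| = 12
Absolute values in increasing order: 4 < 9 < 12 < 14 < 16 < 18
Listing the original numbers in that order gives the answer.
Final answer: [-4, 9, 12, 14, 16, -18]


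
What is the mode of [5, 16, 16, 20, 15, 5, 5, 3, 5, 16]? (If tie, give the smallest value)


Count the frequency of each value:
  3 appears 1 time(s)
  5 appears 4 time(s)
  15 appears 1 time(s)
  16 appears 3 time(s)
  20 appears 1 time(s)
Maximum frequency is 4.
Only 5 reaches that frequency, so it is the mode.
Final answer: 5


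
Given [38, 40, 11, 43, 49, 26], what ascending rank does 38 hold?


Sort ascending: [11, 26, 38, 40, 43, 49]
Find 38 in the sorted list.
38 is at position 3 (1-indexed).
Final answer: 3


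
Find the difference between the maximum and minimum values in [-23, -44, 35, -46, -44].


Maximum value: 35
Minimum value: -46
Range = 35 - (-46) = 81
Final answer: 81


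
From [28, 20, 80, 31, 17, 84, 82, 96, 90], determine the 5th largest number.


Sort descending: [96, 90, 84, 82, 80, 31, 28, 20, 17]
The 5th element (1-indexed) is at index 4.
Value = 80
Final answer: 80


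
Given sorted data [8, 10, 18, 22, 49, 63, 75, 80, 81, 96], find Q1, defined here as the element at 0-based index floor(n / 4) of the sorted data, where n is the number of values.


The list has n = 10 elements.
Q1 index = floor(10 / 4) = floor(2.5) = 2
Counting from index 0 in the sorted data, the element at index 2 is 18.
Final answer: 18


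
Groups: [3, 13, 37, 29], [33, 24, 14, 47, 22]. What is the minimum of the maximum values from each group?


Find max of each group:
  Group 1: [3, 13, 37, 29] -> max = 37
  Group 2: [33, 24, 14, 47, 22] -> max = 47
Maxes: [37, 47]
Minimum of maxes = 37
Final answer: 37


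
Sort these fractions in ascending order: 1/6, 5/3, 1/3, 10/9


Convert to decimal for comparison:
  1/6 = 0.1667
  5/3 = 1.6667
  1/3 = 0.3333
  10/9 = 1.1111
Decimals in increasing order: 0.1667 < 0.3333 < 1.1111 < 1.6667
Writing each back as its fraction gives the sorted order.
Final answer: 1/6, 1/3, 10/9, 5/3


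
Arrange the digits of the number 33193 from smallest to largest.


The number 33193 has digits: 3, 3, 1, 9, 3
Sorted: 1, 3, 3, 3, 9
Joining the sorted digits gives the result.
Final answer: 13339


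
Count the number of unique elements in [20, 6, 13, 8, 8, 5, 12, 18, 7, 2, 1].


List all unique values:
Distinct values: [1, 2, 5, 6, 7, 8, 12, 13, 18, 20]
Count = 10
Final answer: 10


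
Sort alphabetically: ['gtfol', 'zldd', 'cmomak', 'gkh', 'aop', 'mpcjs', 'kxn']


Compare strings character by character (the first differing letter decides):
  'aop' < 'cmomak' since 'a' < 'c' at position 1
  'cmomak' < 'gkh' since 'c' < 'g' at position 1
  'gkh' < 'gtfol' since 'k' < 't' at position 2
  'gtfol' < 'kxn' since 'g' < 'k' at position 1
  'kxn' < 'mpcjs' since 'k' < 'm' at position 1
  'mpcjs' < 'zldd' since 'm' < 'z' at position 1
Chaining these comparisons gives the alphabetical order.
Final answer: ['aop', 'cmomak', 'gkh', 'gtfol', 'kxn', 'mpcjs', 'zldd']


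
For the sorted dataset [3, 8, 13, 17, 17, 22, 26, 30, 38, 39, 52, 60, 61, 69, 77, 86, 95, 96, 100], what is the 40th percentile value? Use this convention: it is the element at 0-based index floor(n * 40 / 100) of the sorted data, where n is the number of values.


The dataset has n = 19 elements.
Index = floor(19 * 40 / 100) = floor(760 / 100) = floor(7.6) = 7
Counting from index 0 in the sorted data, the element at index 7 is 30.
Final answer: 30


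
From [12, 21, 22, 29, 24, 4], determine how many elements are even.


Check each element:
  12 is even
  21 is odd
  22 is even
  29 is odd
  24 is even
  4 is even
Evens: [12, 22, 24, 4]
Count of evens = 4
Final answer: 4


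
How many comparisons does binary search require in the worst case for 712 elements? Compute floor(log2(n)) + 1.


Binary search halves the search space each step.
Maximum comparisons = floor(log2(712)) + 1
log2(712) = 9.4757
floor(log2(712)) = 9, so 9 + 1 = 10
Final answer: 10


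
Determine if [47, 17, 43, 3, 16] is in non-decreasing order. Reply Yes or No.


Check consecutive pairs:
  47 <= 17? False
  17 <= 43? True
  43 <= 3? False
  3 <= 16? True
2 consecutive pair(s) are out of order, so the list is not sorted.
Final answer: No


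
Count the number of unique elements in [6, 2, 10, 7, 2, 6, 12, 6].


List all unique values:
Distinct values: [2, 6, 7, 10, 12]
Count = 5
Final answer: 5


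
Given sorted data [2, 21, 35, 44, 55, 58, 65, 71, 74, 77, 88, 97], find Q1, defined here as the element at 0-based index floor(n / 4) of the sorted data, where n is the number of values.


The list has n = 12 elements.
Q1 index = floor(12 / 4) = floor(3) = 3
Counting from index 0 in the sorted data, the element at index 3 is 44.
Final answer: 44


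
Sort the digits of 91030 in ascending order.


The number 91030 has digits: 9, 1, 0, 3, 0
Sorted: 0, 0, 1, 3, 9
Joining the sorted digits gives the result.
Final answer: 00139


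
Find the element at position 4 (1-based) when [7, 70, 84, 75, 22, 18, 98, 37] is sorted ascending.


Sort ascending: [7, 18, 22, 37, 70, 75, 84, 98]
The 4th element (1-indexed) is at index 3.
Value = 37
Final answer: 37


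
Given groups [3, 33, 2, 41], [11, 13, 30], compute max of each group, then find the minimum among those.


Find max of each group:
  Group 1: [3, 33, 2, 41] -> max = 41
  Group 2: [11, 13, 30] -> max = 30
Maxes: [41, 30]
Minimum of maxes = 30
Final answer: 30


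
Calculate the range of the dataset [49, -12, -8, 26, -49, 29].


Maximum value: 49
Minimum value: -49
Range = 49 - (-49) = 98
Final answer: 98


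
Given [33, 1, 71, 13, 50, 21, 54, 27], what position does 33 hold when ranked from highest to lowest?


Sort descending: [71, 54, 50, 33, 27, 21, 13, 1]
Find 33 in the sorted list.
33 is at position 4.
Final answer: 4


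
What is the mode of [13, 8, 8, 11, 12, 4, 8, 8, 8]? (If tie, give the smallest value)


Count the frequency of each value:
  4 appears 1 time(s)
  8 appears 5 time(s)
  11 appears 1 time(s)
  12 appears 1 time(s)
  13 appears 1 time(s)
Maximum frequency is 5.
Only 8 reaches that frequency, so it is the mode.
Final answer: 8


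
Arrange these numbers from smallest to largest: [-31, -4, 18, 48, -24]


Original list: [-31, -4, 18, 48, -24]
Repeatedly take the smallest remaining element:
  Remaining [-31, -4, 18, 48, -24] -> smallest is -31
  Remaining [-4, 18, 48, -24] -> smallest is -24
  Remaining [-4, 18, 48] -> smallest is -4
  Remaining [18, 48] -> smallest is 18
  Remaining [48] -> smallest is 48
Collecting the picks in order gives the sorted list.
Final answer: [-31, -24, -4, 18, 48]


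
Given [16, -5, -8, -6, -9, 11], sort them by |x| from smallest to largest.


Compute absolute values:
  |16| = 16
  |-5| = 5
  |-8| = 8
  |-6| = 6
  |-9| = 9
  |11| = 11
Absolute values in increasing order: 5 < 6 < 8 < 9 < 11 < 16
Listing the original numbers in that order gives the answer.
Final answer: [-5, -6, -8, -9, 11, 16]


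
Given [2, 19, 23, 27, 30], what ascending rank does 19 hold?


Sort ascending: [2, 19, 23, 27, 30]
Find 19 in the sorted list.
19 is at position 2 (1-indexed).
Final answer: 2


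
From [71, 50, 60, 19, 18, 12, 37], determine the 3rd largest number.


Sort descending: [71, 60, 50, 37, 19, 18, 12]
The 3rd element (1-indexed) is at index 2.
Value = 50
Final answer: 50


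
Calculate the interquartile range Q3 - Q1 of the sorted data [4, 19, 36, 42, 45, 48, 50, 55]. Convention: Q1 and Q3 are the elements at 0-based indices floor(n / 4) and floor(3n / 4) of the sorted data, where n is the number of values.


The data has n = 8 elements.
Q1 index = floor(8 / 4) = floor(2) = 2; Q3 index = floor(3 * 8 / 4) = floor(6) = 6
Q1 = element at index 2 = 36
Q3 = element at index 6 = 50
IQR = 50 - 36 = 14
Final answer: 14


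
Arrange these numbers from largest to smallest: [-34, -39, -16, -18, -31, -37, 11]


Original list: [-34, -39, -16, -18, -31, -37, 11]
Repeatedly take the largest remaining element:
  Remaining [-34, -39, -16, -18, -31, -37, 11] -> largest is 11
  Remaining [-34, -39, -16, -18, -31, -37] -> largest is -16
  Remaining [-34, -39, -18, -31, -37] -> largest is -18
  Remaining [-34, -39, -31, -37] -> largest is -31
  Remaining [-34, -39, -37] -> largest is -34
  Remaining [-39, -37] -> largest is -37
  Remaining [-39] -> largest is -39
Collecting the picks in order gives the descending list.
Final answer: [11, -16, -18, -31, -34, -37, -39]
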